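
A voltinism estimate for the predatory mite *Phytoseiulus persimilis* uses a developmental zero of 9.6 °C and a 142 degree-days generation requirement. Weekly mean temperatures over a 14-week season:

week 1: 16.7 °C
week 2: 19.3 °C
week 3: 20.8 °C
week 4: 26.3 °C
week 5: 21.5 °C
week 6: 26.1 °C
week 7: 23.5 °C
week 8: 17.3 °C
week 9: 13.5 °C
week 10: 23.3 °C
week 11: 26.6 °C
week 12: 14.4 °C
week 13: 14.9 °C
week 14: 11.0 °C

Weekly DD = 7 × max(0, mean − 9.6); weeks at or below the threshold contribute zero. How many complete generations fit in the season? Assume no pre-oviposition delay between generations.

Weekly DD (7 × max(0, T̄ − 9.6)): 49.7, 67.9, 78.4, 116.9, 83.3, 115.5, 97.3, 53.9, 27.3, 95.9, 119.0, 33.6, 37.1, 9.8.
Season total = 985.6 DD.
Complete generations = ⌊985.6 / 142⌋ = 6.

6 generations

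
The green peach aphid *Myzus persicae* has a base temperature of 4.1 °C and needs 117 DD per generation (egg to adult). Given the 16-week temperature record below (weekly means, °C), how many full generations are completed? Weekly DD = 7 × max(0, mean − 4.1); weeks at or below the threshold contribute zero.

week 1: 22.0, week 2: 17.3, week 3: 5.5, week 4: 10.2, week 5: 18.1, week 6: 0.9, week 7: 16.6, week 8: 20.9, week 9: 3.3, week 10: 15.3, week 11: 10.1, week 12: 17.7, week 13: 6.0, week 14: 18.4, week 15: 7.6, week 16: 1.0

7 generations

Weekly DD (7 × max(0, T̄ − 4.1)): 125.3, 92.4, 9.8, 42.7, 98.0, 0.0, 87.5, 117.6, 0.0, 78.4, 42.0, 95.2, 13.3, 100.1, 24.5, 0.0.
Season total = 926.8 DD.
Complete generations = ⌊926.8 / 117⌋ = 7.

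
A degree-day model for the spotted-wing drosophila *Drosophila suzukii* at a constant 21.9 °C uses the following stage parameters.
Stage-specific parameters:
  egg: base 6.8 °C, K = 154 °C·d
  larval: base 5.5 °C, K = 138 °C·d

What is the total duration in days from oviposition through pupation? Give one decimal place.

egg: 154 / (21.9 − 6.8) = 154 / 15.1 = 10.199 d.
larval: 138 / (21.9 − 5.5) = 138 / 16.4 = 8.415 d.
Sum = 18.613 ≈ 18.6 days.

18.6 days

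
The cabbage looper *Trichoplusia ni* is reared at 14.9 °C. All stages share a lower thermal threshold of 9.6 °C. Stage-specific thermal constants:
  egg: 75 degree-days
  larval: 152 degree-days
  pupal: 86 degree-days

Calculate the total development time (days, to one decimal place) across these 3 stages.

59.1 days

Daily accumulation at 14.9 °C = 14.9 − 9.6 = 5.3 DD/day.
Total K = 75 + 152 + 86 = 313 DD.
Total duration = 313 / 5.3 = 59.057 ≈ 59.1 days.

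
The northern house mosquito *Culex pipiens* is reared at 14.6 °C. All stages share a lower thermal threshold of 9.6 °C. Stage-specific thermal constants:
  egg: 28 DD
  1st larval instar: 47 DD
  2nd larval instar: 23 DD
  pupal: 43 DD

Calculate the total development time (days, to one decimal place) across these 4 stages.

28.2 days

Daily accumulation at 14.6 °C = 14.6 − 9.6 = 5.0 DD/day.
Total K = 28 + 47 + 23 + 43 = 141 DD.
Total duration = 141 / 5.0 = 28.200 ≈ 28.2 days.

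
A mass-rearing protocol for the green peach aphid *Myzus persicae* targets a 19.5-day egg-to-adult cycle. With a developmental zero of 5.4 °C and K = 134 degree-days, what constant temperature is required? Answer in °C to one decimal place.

Required daily accumulation = 134 / 19.5 = 6.872 DD/day.
T = T_base + 6.872 = 5.4 + 6.872 = 12.272 ≈ 12.3 °C.

12.3 °C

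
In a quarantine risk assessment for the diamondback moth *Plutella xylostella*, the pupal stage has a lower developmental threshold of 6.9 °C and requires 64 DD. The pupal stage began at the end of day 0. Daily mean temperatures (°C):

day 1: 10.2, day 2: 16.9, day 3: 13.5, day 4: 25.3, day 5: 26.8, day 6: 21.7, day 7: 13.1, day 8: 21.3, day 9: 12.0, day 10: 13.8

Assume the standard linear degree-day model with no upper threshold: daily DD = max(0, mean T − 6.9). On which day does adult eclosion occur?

day 6

Daily DD above 6.9 °C: 3.3, 10.0, 6.6, 18.4, 19.9, 14.8, 6.2, 14.4, 5.1, 6.9.
Cumulative: 3.3, 13.3, 19.9, 38.3, 58.2, 73.0, 79.2, 93.6, 98.7, 105.6.
The total first reaches 64 DD on day 6.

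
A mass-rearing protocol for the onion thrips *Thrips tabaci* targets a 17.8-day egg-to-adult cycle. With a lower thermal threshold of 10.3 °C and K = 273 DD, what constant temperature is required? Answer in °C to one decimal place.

25.6 °C

Required daily accumulation = 273 / 17.8 = 15.337 DD/day.
T = T_base + 15.337 = 10.3 + 15.337 = 25.637 ≈ 25.6 °C.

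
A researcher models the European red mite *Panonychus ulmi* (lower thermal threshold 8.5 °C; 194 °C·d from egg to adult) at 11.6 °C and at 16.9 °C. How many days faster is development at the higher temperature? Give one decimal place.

39.5 days

At 11.6 °C: 194 / (11.6 − 8.5) = 194 / 3.1 = 62.581 d.
At 16.9 °C: 194 / (16.9 − 8.5) = 194 / 8.4 = 23.095 d.
Difference = |62.581 − 23.095| = 39.485 ≈ 39.5 days.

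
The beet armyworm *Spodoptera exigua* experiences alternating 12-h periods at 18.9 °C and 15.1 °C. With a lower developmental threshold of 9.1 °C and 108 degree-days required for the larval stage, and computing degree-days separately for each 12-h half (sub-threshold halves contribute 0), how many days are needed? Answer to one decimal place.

13.7 days

Day half: max(0, 18.9 − 9.1) × 0.5 = 9.8 × 0.5 = 4.90 DD.
Night half: max(0, 15.1 − 9.1) × 0.5 = 6.0 × 0.5 = 3.00 DD.
Per 24 h: 7.90 DD/day.
Duration = 108 / 7.90 = 13.671 ≈ 13.7 days.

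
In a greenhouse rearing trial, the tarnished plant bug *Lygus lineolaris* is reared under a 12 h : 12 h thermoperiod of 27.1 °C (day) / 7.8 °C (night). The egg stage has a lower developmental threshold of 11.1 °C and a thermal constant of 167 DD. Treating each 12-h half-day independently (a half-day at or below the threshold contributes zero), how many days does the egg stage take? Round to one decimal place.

20.9 days

Day half: max(0, 27.1 − 11.1) × 0.5 = 16.0 × 0.5 = 8.00 DD.
Night half: max(0, 7.8 − 11.1) × 0.5 = 0.0 × 0.5 = 0.00 DD.
Per 24 h: 8.00 DD/day.
Duration = 167 / 8.00 = 20.875 ≈ 20.9 days.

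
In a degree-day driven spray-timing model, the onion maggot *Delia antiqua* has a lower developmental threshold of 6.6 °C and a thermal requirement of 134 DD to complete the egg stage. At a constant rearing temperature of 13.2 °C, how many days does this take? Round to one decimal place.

20.3 days

Daily accumulation = 13.2 − 6.6 = 6.6 DD/day.
Duration = 134 / 6.6 = 20.303 ≈ 20.3 days.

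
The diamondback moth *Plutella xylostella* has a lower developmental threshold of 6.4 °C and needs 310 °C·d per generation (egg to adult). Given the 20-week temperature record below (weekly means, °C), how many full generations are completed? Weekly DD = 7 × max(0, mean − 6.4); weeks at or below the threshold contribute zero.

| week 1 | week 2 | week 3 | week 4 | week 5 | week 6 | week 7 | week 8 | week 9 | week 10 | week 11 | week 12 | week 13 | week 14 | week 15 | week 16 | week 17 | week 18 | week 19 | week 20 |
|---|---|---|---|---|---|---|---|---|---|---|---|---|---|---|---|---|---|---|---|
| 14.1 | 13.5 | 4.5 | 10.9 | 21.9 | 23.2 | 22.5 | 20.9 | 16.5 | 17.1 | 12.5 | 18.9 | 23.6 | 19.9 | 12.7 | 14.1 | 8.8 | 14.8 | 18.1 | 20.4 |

4 generations

Weekly DD (7 × max(0, T̄ − 6.4)): 53.9, 49.7, 0.0, 31.5, 108.5, 117.6, 112.7, 101.5, 70.7, 74.9, 42.7, 87.5, 120.4, 94.5, 44.1, 53.9, 16.8, 58.8, 81.9, 98.0.
Season total = 1419.6 DD.
Complete generations = ⌊1419.6 / 310⌋ = 4.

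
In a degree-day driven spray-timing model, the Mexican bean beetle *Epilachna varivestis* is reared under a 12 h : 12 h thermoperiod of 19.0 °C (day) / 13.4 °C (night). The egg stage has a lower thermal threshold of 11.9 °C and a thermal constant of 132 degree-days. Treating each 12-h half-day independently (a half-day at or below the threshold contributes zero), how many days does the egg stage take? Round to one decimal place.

30.7 days

Day half: max(0, 19.0 − 11.9) × 0.5 = 7.1 × 0.5 = 3.55 DD.
Night half: max(0, 13.4 − 11.9) × 0.5 = 1.5 × 0.5 = 0.75 DD.
Per 24 h: 4.30 DD/day.
Duration = 132 / 4.30 = 30.698 ≈ 30.7 days.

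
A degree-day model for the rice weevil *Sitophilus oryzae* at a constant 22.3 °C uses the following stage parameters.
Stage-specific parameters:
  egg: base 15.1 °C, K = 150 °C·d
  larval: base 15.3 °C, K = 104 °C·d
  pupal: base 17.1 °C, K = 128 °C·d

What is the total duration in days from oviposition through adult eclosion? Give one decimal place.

60.3 days

egg: 150 / (22.3 − 15.1) = 150 / 7.2 = 20.833 d.
larval: 104 / (22.3 − 15.3) = 104 / 7.0 = 14.857 d.
pupal: 128 / (22.3 − 17.1) = 128 / 5.2 = 24.615 d.
Sum = 60.306 ≈ 60.3 days.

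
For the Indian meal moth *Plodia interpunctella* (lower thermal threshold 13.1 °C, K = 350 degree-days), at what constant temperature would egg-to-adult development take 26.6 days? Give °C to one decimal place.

Required daily accumulation = 350 / 26.6 = 13.158 DD/day.
T = T_base + 13.158 = 13.1 + 13.158 = 26.258 ≈ 26.3 °C.

26.3 °C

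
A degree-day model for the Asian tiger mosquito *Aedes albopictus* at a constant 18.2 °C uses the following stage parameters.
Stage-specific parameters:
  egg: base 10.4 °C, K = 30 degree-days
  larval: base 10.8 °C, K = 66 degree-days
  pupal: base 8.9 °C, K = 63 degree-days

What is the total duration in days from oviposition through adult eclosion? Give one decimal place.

egg: 30 / (18.2 − 10.4) = 30 / 7.8 = 3.846 d.
larval: 66 / (18.2 − 10.8) = 66 / 7.4 = 8.919 d.
pupal: 63 / (18.2 − 8.9) = 63 / 9.3 = 6.774 d.
Sum = 19.539 ≈ 19.5 days.

19.5 days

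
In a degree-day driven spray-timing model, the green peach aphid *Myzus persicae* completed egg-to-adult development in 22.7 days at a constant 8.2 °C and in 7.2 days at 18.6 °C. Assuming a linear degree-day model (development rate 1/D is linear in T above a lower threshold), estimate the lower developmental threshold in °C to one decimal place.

3.4 °C

Under the model K = D·(T − T_b), so D₁·(T₁ − T_b) = D₂·(T₂ − T_b).
22.7·(8.2 − T_b) = 7.2·(18.6 − T_b)
T_b = (22.7·8.2 − 7.2·18.6) / (22.7 − 7.2) = 52.22 / 15.5 = 3.369 °C ≈ 3.4 °C.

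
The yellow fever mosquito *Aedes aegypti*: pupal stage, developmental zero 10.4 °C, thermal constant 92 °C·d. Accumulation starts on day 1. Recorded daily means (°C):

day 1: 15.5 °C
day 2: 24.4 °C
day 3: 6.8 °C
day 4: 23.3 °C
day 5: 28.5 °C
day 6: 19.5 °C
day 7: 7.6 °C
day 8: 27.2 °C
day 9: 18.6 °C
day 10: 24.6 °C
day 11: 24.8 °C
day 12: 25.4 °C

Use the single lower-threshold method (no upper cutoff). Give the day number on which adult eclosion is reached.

Daily DD above 10.4 °C: 5.1, 14.0, 0.0, 12.9, 18.1, 9.1, 0.0, 16.8, 8.2, 14.2, 14.4, 15.0.
Cumulative: 5.1, 19.1, 19.1, 32.0, 50.1, 59.2, 59.2, 76.0, 84.2, 98.4, 112.8, 127.8.
The total first reaches 92 DD on day 10.

day 10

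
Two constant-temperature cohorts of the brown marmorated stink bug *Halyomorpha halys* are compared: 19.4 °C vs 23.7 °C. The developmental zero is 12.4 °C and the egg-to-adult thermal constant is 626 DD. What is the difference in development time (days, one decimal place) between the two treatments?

At 19.4 °C: 626 / (19.4 − 12.4) = 626 / 7.0 = 89.429 d.
At 23.7 °C: 626 / (23.7 − 12.4) = 626 / 11.3 = 55.398 d.
Difference = |89.429 − 55.398| = 34.030 ≈ 34.0 days.

34.0 days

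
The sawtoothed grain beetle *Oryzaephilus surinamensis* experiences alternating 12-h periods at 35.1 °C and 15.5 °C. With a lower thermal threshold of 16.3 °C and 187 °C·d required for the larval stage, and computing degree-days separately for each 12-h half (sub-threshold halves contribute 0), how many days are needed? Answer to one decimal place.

19.9 days

Day half: max(0, 35.1 − 16.3) × 0.5 = 18.8 × 0.5 = 9.40 DD.
Night half: max(0, 15.5 − 16.3) × 0.5 = 0.0 × 0.5 = 0.00 DD.
Per 24 h: 9.40 DD/day.
Duration = 187 / 9.40 = 19.894 ≈ 19.9 days.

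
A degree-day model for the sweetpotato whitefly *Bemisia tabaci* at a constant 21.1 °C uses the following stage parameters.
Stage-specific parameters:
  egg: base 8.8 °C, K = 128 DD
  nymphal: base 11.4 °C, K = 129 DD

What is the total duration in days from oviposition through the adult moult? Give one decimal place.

23.7 days

egg: 128 / (21.1 − 8.8) = 128 / 12.3 = 10.407 d.
nymphal: 129 / (21.1 − 11.4) = 129 / 9.7 = 13.299 d.
Sum = 23.705 ≈ 23.7 days.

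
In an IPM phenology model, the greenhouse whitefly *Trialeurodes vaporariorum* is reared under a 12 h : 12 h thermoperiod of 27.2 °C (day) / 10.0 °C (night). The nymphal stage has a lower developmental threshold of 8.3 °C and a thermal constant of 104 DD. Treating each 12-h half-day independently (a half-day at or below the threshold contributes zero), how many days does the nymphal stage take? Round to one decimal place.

Day half: max(0, 27.2 − 8.3) × 0.5 = 18.9 × 0.5 = 9.45 DD.
Night half: max(0, 10.0 − 8.3) × 0.5 = 1.7 × 0.5 = 0.85 DD.
Per 24 h: 10.30 DD/day.
Duration = 104 / 10.30 = 10.097 ≈ 10.1 days.

10.1 days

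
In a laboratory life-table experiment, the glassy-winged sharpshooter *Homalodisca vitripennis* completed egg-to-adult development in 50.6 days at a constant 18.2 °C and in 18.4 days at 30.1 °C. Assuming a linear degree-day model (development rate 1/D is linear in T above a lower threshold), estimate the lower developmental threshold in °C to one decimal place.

Equal thermal constants: D₁(T₁ − T_b) = D₂(T₂ − T_b).
50.6·(18.2 − T_b) = 18.4·(30.1 − T_b)
T_b = (50.6·18.2 − 18.4·30.1) / (50.6 − 18.4) = 367.08 / 32.2 = 11.400 °C ≈ 11.4 °C.

11.4 °C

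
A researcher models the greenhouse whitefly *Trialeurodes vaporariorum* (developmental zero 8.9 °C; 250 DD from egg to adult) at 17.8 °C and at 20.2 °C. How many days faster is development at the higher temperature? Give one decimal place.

6.0 days

At 17.8 °C: 250 / (17.8 − 8.9) = 250 / 8.9 = 28.090 d.
At 20.2 °C: 250 / (20.2 − 8.9) = 250 / 11.3 = 22.124 d.
Difference = |28.090 − 22.124| = 5.966 ≈ 6.0 days.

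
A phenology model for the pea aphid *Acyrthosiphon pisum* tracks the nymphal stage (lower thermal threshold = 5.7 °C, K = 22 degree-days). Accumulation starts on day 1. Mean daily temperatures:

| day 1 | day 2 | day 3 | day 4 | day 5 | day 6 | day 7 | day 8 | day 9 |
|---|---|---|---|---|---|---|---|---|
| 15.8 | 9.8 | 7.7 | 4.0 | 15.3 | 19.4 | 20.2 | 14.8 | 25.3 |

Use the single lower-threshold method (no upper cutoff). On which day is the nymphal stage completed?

day 5

Daily DD above 5.7 °C: 10.1, 4.1, 2.0, 0.0, 9.6, 13.7, 14.5, 9.1, 19.6.
Cumulative: 10.1, 14.2, 16.2, 16.2, 25.8, 39.5, 54.0, 63.1, 82.7.
The total first reaches 22 DD on day 5.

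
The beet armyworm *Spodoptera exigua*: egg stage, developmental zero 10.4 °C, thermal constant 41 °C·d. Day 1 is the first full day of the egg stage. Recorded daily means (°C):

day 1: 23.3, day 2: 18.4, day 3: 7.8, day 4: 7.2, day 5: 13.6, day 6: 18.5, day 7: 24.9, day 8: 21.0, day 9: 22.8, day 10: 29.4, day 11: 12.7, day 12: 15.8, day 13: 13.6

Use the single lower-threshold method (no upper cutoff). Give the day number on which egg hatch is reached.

Daily DD above 10.4 °C: 12.9, 8.0, 0.0, 0.0, 3.2, 8.1, 14.5, 10.6, 12.4, 19.0, 2.3, 5.4, 3.2.
Cumulative: 12.9, 20.9, 20.9, 20.9, 24.1, 32.2, 46.7, 57.3, 69.7, 88.7, 91.0, 96.4, 99.6.
The total first reaches 41 DD on day 7.

day 7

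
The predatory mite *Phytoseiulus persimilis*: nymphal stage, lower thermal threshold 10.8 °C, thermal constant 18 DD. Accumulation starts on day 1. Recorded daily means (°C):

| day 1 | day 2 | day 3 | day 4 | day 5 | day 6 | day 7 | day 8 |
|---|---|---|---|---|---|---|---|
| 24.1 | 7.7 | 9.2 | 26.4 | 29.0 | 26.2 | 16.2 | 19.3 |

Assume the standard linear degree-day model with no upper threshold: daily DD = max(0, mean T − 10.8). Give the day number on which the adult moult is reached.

Daily DD above 10.8 °C: 13.3, 0.0, 0.0, 15.6, 18.2, 15.4, 5.4, 8.5.
Cumulative: 13.3, 13.3, 13.3, 28.9, 47.1, 62.5, 67.9, 76.4.
The total first reaches 18 DD on day 4.

day 4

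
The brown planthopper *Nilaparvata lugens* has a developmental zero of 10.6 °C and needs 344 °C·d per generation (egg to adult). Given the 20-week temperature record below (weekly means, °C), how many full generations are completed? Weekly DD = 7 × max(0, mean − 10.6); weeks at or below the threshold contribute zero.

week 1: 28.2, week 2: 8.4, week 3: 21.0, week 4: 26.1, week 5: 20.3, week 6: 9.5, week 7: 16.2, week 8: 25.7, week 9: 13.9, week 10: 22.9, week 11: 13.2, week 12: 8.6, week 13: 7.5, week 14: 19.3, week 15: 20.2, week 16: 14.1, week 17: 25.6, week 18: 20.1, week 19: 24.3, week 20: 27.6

Weekly DD (7 × max(0, T̄ − 10.6)): 123.2, 0.0, 72.8, 108.5, 67.9, 0.0, 39.2, 105.7, 23.1, 86.1, 18.2, 0.0, 0.0, 60.9, 67.2, 24.5, 105.0, 66.5, 95.9, 119.0.
Season total = 1183.7 DD.
Complete generations = ⌊1183.7 / 344⌋ = 3.

3 generations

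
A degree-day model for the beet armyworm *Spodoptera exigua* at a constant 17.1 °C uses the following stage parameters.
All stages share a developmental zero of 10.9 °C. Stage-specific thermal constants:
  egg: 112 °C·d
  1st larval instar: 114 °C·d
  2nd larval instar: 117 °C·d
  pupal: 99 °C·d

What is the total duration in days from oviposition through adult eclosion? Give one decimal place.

Daily accumulation at 17.1 °C = 17.1 − 10.9 = 6.2 DD/day.
Total K = 112 + 114 + 117 + 99 = 442 DD.
Total duration = 442 / 6.2 = 71.290 ≈ 71.3 days.

71.3 days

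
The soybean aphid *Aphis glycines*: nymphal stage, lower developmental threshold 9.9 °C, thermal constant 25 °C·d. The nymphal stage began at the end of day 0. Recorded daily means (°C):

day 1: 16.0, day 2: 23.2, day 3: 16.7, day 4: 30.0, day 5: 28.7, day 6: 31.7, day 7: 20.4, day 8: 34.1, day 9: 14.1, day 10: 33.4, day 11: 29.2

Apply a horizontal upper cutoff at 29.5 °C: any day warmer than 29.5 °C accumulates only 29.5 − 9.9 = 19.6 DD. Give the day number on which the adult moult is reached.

Daily DD above 9.9 °C (capped at 19.6): 6.1, 13.3, 6.8, 19.6, 18.8, 19.6, 10.5, 19.6, 4.2, 19.6, 19.3.
Cumulative: 6.1, 19.4, 26.2, 45.8, 64.6, 84.2, 94.7, 114.3, 118.5, 138.1, 157.4.
The total first reaches 25 DD on day 3.

day 3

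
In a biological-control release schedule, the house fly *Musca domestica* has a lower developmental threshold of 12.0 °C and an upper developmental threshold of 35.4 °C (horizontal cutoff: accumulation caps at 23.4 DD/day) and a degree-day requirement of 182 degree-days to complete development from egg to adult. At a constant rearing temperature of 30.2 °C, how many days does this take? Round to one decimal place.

10.0 days

Daily accumulation = 30.2 − 12.0 = 18.2 DD/day.
Duration = 182 / 18.2 = 10.000 ≈ 10.0 days.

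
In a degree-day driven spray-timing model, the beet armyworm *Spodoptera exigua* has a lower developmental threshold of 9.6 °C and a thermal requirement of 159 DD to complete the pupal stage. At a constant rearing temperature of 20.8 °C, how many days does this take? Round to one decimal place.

14.2 days

Daily accumulation = 20.8 − 9.6 = 11.2 DD/day.
Duration = 159 / 11.2 = 14.196 ≈ 14.2 days.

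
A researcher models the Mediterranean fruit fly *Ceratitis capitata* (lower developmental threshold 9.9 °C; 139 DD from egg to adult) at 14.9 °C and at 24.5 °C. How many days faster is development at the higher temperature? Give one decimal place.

At 14.9 °C: 139 / (14.9 − 9.9) = 139 / 5.0 = 27.800 d.
At 24.5 °C: 139 / (24.5 − 9.9) = 139 / 14.6 = 9.521 d.
Difference = |27.800 − 9.521| = 18.279 ≈ 18.3 days.

18.3 days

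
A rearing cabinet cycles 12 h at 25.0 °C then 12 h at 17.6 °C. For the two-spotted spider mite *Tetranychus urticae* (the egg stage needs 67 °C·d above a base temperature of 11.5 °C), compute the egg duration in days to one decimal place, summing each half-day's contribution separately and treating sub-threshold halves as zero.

6.8 days

Day half: max(0, 25.0 − 11.5) × 0.5 = 13.5 × 0.5 = 6.75 DD.
Night half: max(0, 17.6 − 11.5) × 0.5 = 6.1 × 0.5 = 3.05 DD.
Per 24 h: 9.80 DD/day.
Duration = 67 / 9.80 = 6.837 ≈ 6.8 days.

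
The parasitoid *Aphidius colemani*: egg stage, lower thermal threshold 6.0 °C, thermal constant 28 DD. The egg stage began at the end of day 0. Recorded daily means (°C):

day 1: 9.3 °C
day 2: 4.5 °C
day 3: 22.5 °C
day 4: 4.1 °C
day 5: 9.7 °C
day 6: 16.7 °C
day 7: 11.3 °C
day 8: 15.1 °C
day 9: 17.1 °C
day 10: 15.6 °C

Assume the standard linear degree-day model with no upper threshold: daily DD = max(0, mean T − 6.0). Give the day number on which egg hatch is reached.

day 6

Daily DD above 6.0 °C: 3.3, 0.0, 16.5, 0.0, 3.7, 10.7, 5.3, 9.1, 11.1, 9.6.
Cumulative: 3.3, 3.3, 19.8, 19.8, 23.5, 34.2, 39.5, 48.6, 59.7, 69.3.
The total first reaches 28 DD on day 6.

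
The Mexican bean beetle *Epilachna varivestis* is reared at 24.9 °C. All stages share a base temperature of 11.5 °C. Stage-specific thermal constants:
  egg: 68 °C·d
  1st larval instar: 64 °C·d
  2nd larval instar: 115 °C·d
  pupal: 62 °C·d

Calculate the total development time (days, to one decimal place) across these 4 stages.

23.1 days

Daily accumulation at 24.9 °C = 24.9 − 11.5 = 13.4 DD/day.
Total K = 68 + 64 + 115 + 62 = 309 DD.
Total duration = 309 / 13.4 = 23.060 ≈ 23.1 days.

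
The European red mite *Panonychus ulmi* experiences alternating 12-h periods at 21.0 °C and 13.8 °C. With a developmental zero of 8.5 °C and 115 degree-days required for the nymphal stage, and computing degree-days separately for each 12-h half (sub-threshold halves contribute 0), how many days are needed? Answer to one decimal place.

Day half: max(0, 21.0 − 8.5) × 0.5 = 12.5 × 0.5 = 6.25 DD.
Night half: max(0, 13.8 − 8.5) × 0.5 = 5.3 × 0.5 = 2.65 DD.
Per 24 h: 8.90 DD/day.
Duration = 115 / 8.90 = 12.921 ≈ 12.9 days.

12.9 days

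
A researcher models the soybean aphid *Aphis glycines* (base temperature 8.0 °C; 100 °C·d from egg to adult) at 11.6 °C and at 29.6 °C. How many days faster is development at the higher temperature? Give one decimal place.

23.1 days

At 11.6 °C: 100 / (11.6 − 8.0) = 100 / 3.6 = 27.778 d.
At 29.6 °C: 100 / (29.6 − 8.0) = 100 / 21.6 = 4.630 d.
Difference = |27.778 − 4.630| = 23.148 ≈ 23.1 days.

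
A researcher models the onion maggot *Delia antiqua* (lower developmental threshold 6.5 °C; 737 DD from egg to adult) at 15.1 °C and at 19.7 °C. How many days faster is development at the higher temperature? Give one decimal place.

29.9 days

At 15.1 °C: 737 / (15.1 − 6.5) = 737 / 8.6 = 85.698 d.
At 19.7 °C: 737 / (19.7 − 6.5) = 737 / 13.2 = 55.833 d.
Difference = |85.698 − 55.833| = 29.864 ≈ 29.9 days.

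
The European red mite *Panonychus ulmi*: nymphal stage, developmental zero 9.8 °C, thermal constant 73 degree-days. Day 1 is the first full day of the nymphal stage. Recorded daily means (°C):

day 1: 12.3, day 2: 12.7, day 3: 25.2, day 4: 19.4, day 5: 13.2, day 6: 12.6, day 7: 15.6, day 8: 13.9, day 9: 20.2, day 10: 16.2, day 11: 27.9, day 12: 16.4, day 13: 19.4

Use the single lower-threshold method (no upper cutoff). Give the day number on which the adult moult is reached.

Daily DD above 9.8 °C: 2.5, 2.9, 15.4, 9.6, 3.4, 2.8, 5.8, 4.1, 10.4, 6.4, 18.1, 6.6, 9.6.
Cumulative: 2.5, 5.4, 20.8, 30.4, 33.8, 36.6, 42.4, 46.5, 56.9, 63.3, 81.4, 88.0, 97.6.
The total first reaches 73 DD on day 11.

day 11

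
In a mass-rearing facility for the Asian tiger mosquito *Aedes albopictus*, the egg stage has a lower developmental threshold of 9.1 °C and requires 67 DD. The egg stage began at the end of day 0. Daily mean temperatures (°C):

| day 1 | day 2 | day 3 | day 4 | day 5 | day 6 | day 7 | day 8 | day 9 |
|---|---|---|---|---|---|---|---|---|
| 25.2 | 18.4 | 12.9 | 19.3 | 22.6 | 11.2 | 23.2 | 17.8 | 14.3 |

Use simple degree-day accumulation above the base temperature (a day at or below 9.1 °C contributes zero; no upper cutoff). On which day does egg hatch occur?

day 7

Daily DD above 9.1 °C: 16.1, 9.3, 3.8, 10.2, 13.5, 2.1, 14.1, 8.7, 5.2.
Cumulative: 16.1, 25.4, 29.2, 39.4, 52.9, 55.0, 69.1, 77.8, 83.0.
The total first reaches 67 DD on day 7.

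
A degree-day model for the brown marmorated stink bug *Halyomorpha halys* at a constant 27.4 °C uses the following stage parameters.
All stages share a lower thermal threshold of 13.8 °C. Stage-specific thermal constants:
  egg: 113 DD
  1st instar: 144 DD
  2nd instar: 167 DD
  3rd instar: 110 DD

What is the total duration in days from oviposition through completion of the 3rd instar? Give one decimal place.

Daily accumulation at 27.4 °C = 27.4 − 13.8 = 13.6 DD/day.
Total K = 113 + 144 + 167 + 110 = 534 DD.
Total duration = 534 / 13.6 = 39.265 ≈ 39.3 days.

39.3 days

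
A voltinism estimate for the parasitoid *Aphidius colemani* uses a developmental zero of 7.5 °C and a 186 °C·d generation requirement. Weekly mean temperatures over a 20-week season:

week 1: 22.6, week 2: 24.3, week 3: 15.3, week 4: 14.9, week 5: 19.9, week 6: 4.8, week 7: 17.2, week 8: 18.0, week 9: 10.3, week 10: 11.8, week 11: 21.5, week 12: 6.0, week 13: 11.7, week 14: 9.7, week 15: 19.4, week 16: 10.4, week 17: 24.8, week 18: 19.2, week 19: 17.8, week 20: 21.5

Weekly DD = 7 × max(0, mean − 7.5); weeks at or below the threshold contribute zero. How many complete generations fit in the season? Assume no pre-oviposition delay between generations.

6 generations

Weekly DD (7 × max(0, T̄ − 7.5)): 105.7, 117.6, 54.6, 51.8, 86.8, 0.0, 67.9, 73.5, 19.6, 30.1, 98.0, 0.0, 29.4, 15.4, 83.3, 20.3, 121.1, 81.9, 72.1, 98.0.
Season total = 1227.1 DD.
Complete generations = ⌊1227.1 / 186⌋ = 6.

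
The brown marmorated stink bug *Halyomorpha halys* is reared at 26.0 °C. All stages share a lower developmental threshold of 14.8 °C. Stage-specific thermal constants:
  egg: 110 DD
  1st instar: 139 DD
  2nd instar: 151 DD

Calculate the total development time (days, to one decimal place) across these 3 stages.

35.7 days

Daily accumulation at 26.0 °C = 26.0 − 14.8 = 11.2 DD/day.
Total K = 110 + 139 + 151 = 400 DD.
Total duration = 400 / 11.2 = 35.714 ≈ 35.7 days.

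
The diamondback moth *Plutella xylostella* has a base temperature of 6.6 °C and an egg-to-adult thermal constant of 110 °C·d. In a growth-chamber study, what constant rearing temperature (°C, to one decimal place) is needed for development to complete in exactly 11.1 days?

Required daily accumulation = 110 / 11.1 = 9.910 DD/day.
T = T_base + 9.910 = 6.6 + 9.910 = 16.510 ≈ 16.5 °C.

16.5 °C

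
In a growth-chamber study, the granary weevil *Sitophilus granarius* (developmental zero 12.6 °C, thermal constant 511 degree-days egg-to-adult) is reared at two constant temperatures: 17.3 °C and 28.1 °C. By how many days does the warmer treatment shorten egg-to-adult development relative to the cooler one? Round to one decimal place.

75.8 days

At 17.3 °C: 511 / (17.3 − 12.6) = 511 / 4.7 = 108.723 d.
At 28.1 °C: 511 / (28.1 − 12.6) = 511 / 15.5 = 32.968 d.
Difference = |108.723 − 32.968| = 75.756 ≈ 75.8 days.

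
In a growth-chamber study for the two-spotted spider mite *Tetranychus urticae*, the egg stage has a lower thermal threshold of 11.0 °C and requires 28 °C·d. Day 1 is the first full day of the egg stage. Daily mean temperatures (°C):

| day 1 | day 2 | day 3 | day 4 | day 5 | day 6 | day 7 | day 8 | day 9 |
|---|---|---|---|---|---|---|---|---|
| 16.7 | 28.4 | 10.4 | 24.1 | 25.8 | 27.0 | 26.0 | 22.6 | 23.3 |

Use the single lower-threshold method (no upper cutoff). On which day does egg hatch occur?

Daily DD above 11.0 °C: 5.7, 17.4, 0.0, 13.1, 14.8, 16.0, 15.0, 11.6, 12.3.
Cumulative: 5.7, 23.1, 23.1, 36.2, 51.0, 67.0, 82.0, 93.6, 105.9.
The total first reaches 28 DD on day 4.

day 4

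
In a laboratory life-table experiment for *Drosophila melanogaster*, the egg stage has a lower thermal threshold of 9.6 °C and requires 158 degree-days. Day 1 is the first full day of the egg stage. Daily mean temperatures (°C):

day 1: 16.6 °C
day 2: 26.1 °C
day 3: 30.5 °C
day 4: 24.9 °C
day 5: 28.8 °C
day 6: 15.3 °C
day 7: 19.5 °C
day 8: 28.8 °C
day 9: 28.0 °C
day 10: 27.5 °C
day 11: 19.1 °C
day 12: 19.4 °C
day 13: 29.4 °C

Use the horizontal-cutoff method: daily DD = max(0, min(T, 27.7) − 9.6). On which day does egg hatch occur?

Daily DD above 9.6 °C (capped at 18.1): 7.0, 16.5, 18.1, 15.3, 18.1, 5.7, 9.9, 18.1, 18.1, 17.9, 9.5, 9.8, 18.1.
Cumulative: 7.0, 23.5, 41.6, 56.9, 75.0, 80.7, 90.6, 108.7, 126.8, 144.7, 154.2, 164.0, 182.1.
The total first reaches 158 DD on day 12.

day 12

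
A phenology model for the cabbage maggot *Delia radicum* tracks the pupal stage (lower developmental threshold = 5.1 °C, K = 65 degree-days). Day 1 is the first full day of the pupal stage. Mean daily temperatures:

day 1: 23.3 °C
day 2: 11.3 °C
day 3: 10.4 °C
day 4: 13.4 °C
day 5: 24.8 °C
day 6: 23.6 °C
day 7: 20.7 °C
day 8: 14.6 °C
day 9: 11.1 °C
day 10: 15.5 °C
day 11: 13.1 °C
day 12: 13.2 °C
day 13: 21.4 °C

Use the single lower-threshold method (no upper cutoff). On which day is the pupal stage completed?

day 6

Daily DD above 5.1 °C: 18.2, 6.2, 5.3, 8.3, 19.7, 18.5, 15.6, 9.5, 6.0, 10.4, 8.0, 8.1, 16.3.
Cumulative: 18.2, 24.4, 29.7, 38.0, 57.7, 76.2, 91.8, 101.3, 107.3, 117.7, 125.7, 133.8, 150.1.
The total first reaches 65 DD on day 6.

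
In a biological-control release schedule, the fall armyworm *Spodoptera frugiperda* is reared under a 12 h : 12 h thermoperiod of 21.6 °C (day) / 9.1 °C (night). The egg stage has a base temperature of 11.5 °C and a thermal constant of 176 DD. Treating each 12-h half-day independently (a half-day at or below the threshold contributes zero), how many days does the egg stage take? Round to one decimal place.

Day half: max(0, 21.6 − 11.5) × 0.5 = 10.1 × 0.5 = 5.05 DD.
Night half: max(0, 9.1 − 11.5) × 0.5 = 0.0 × 0.5 = 0.00 DD.
Per 24 h: 5.05 DD/day.
Duration = 176 / 5.05 = 34.851 ≈ 34.9 days.

34.9 days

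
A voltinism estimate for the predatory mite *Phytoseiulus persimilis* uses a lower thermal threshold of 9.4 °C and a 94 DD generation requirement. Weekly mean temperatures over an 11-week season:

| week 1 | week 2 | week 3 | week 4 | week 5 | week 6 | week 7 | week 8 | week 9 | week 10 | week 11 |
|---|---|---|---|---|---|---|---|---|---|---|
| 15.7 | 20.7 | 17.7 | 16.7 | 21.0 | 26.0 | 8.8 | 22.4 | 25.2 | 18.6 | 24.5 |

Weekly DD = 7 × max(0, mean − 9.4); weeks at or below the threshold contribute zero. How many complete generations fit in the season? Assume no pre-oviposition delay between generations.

Weekly DD (7 × max(0, T̄ − 9.4)): 44.1, 79.1, 58.1, 51.1, 81.2, 116.2, 0.0, 91.0, 110.6, 64.4, 105.7.
Season total = 801.5 DD.
Complete generations = ⌊801.5 / 94⌋ = 8.

8 generations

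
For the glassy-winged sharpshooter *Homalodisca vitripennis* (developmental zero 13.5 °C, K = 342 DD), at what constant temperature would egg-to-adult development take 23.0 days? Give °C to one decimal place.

Required daily accumulation = 342 / 23.0 = 14.870 DD/day.
T = T_base + 14.870 = 13.5 + 14.870 = 28.370 ≈ 28.4 °C.

28.4 °C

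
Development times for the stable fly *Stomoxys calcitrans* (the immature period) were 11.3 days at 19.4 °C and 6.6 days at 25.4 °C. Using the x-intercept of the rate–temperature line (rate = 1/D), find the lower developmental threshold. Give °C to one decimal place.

Under the model K = D·(T − T_b), so D₁·(T₁ − T_b) = D₂·(T₂ − T_b).
11.3·(19.4 − T_b) = 6.6·(25.4 − T_b)
T_b = (11.3·19.4 − 6.6·25.4) / (11.3 − 6.6) = 51.58 / 4.7 = 10.974 °C ≈ 11.0 °C.

11.0 °C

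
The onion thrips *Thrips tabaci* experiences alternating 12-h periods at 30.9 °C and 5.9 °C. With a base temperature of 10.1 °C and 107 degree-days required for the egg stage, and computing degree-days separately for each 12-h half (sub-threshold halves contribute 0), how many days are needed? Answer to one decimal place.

Day half: max(0, 30.9 − 10.1) × 0.5 = 20.8 × 0.5 = 10.40 DD.
Night half: max(0, 5.9 − 10.1) × 0.5 = 0.0 × 0.5 = 0.00 DD.
Per 24 h: 10.40 DD/day.
Duration = 107 / 10.40 = 10.288 ≈ 10.3 days.

10.3 days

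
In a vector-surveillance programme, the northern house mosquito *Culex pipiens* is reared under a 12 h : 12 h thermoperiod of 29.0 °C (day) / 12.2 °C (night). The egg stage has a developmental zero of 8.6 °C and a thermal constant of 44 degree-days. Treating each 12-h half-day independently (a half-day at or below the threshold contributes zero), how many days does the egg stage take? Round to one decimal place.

3.7 days

Day half: max(0, 29.0 − 8.6) × 0.5 = 20.4 × 0.5 = 10.20 DD.
Night half: max(0, 12.2 − 8.6) × 0.5 = 3.6 × 0.5 = 1.80 DD.
Per 24 h: 12.00 DD/day.
Duration = 44 / 12.00 = 3.667 ≈ 3.7 days.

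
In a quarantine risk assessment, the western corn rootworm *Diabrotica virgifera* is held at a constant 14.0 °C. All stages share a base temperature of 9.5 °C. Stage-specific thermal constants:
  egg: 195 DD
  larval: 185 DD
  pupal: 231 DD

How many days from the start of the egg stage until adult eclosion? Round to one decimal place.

Daily accumulation at 14.0 °C = 14.0 − 9.5 = 4.5 DD/day.
Total K = 195 + 185 + 231 = 611 DD.
Total duration = 611 / 4.5 = 135.778 ≈ 135.8 days.

135.8 days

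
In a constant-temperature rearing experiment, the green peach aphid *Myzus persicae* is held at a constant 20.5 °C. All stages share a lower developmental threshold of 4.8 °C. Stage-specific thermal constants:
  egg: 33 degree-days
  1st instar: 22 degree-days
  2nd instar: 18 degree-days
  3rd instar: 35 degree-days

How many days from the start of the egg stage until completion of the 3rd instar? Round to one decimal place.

Daily accumulation at 20.5 °C = 20.5 − 4.8 = 15.7 DD/day.
Total K = 33 + 22 + 18 + 35 = 108 DD.
Total duration = 108 / 15.7 = 6.879 ≈ 6.9 days.

6.9 days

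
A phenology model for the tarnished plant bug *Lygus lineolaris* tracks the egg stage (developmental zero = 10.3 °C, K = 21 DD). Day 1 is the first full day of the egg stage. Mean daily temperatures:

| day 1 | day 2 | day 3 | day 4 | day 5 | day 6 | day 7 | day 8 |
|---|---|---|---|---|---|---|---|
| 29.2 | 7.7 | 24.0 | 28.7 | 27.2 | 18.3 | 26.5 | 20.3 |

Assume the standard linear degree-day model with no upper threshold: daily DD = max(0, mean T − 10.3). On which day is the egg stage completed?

Daily DD above 10.3 °C: 18.9, 0.0, 13.7, 18.4, 16.9, 8.0, 16.2, 10.0.
Cumulative: 18.9, 18.9, 32.6, 51.0, 67.9, 75.9, 92.1, 102.1.
The total first reaches 21 DD on day 3.

day 3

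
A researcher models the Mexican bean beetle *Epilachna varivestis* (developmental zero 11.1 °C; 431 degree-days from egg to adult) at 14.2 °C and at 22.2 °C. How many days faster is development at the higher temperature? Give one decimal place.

100.2 days

At 14.2 °C: 431 / (14.2 − 11.1) = 431 / 3.1 = 139.032 d.
At 22.2 °C: 431 / (22.2 − 11.1) = 431 / 11.1 = 38.829 d.
Difference = |139.032 − 38.829| = 100.203 ≈ 100.2 days.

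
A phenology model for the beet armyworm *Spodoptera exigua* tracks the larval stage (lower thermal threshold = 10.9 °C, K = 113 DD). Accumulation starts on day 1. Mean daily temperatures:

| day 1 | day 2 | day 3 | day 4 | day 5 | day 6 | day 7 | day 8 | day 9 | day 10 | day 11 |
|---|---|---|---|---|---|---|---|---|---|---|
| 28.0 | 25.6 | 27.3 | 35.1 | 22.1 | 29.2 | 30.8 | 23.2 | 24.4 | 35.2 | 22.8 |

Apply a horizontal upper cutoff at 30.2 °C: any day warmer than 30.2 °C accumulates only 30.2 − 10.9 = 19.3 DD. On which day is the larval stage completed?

day 7

Daily DD above 10.9 °C (capped at 19.3): 17.1, 14.7, 16.4, 19.3, 11.2, 18.3, 19.3, 12.3, 13.5, 19.3, 11.9.
Cumulative: 17.1, 31.8, 48.2, 67.5, 78.7, 97.0, 116.3, 128.6, 142.1, 161.4, 173.3.
The total first reaches 113 DD on day 7.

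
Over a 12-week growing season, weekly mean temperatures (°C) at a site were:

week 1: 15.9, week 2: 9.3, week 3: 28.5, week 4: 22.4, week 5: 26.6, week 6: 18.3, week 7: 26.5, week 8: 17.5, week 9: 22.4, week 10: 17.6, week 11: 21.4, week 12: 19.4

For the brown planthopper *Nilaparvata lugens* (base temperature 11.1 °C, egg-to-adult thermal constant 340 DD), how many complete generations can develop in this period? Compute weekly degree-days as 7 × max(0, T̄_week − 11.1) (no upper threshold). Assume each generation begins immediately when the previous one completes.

Weekly DD (7 × max(0, T̄ − 11.1)): 33.6, 0.0, 121.8, 79.1, 108.5, 50.4, 107.8, 44.8, 79.1, 45.5, 72.1, 58.1.
Season total = 800.8 DD.
Complete generations = ⌊800.8 / 340⌋ = 2.

2 generations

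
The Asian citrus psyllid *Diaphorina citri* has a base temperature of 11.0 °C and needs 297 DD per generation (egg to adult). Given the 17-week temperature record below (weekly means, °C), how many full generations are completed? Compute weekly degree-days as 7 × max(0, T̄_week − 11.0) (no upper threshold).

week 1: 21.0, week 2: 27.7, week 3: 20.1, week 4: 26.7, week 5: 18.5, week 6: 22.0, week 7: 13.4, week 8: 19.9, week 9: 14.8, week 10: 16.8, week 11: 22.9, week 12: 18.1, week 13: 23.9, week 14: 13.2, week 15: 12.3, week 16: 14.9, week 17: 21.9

3 generations

Weekly DD (7 × max(0, T̄ − 11.0)): 70.0, 116.9, 63.7, 109.9, 52.5, 77.0, 16.8, 62.3, 26.6, 40.6, 83.3, 49.7, 90.3, 15.4, 9.1, 27.3, 76.3.
Season total = 987.7 DD.
Complete generations = ⌊987.7 / 297⌋ = 3.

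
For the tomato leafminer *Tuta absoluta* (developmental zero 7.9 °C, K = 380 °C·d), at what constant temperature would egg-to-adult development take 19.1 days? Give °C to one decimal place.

27.8 °C

Required daily accumulation = 380 / 19.1 = 19.895 DD/day.
T = T_base + 19.895 = 7.9 + 19.895 = 27.795 ≈ 27.8 °C.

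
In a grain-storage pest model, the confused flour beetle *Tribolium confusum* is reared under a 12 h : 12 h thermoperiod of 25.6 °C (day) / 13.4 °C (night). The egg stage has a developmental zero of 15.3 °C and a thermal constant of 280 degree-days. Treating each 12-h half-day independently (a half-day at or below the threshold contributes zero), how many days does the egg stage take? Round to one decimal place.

Day half: max(0, 25.6 − 15.3) × 0.5 = 10.3 × 0.5 = 5.15 DD.
Night half: max(0, 13.4 − 15.3) × 0.5 = 0.0 × 0.5 = 0.00 DD.
Per 24 h: 5.15 DD/day.
Duration = 280 / 5.15 = 54.369 ≈ 54.4 days.

54.4 days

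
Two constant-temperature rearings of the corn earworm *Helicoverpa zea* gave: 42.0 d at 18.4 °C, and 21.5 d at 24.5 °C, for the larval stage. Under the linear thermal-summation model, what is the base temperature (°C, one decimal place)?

Linear rate model ⇒ the product D·(T − T_b) is constant across temperatures.
42.0·(18.4 − T_b) = 21.5·(24.5 − T_b)
T_b = (42.0·18.4 − 21.5·24.5) / (42.0 − 21.5) = 246.05 / 20.5 = 12.002 °C ≈ 12.0 °C.

12.0 °C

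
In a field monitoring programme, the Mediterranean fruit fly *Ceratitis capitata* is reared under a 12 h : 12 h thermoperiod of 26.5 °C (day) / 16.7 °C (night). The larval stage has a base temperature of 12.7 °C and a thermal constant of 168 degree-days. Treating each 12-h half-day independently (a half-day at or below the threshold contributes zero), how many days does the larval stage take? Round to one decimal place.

Day half: max(0, 26.5 − 12.7) × 0.5 = 13.8 × 0.5 = 6.90 DD.
Night half: max(0, 16.7 − 12.7) × 0.5 = 4.0 × 0.5 = 2.00 DD.
Per 24 h: 8.90 DD/day.
Duration = 168 / 8.90 = 18.876 ≈ 18.9 days.

18.9 days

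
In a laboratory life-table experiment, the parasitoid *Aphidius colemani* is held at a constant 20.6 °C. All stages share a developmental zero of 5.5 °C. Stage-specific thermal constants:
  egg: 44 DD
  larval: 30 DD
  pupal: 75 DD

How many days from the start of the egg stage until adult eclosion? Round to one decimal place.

Daily accumulation at 20.6 °C = 20.6 − 5.5 = 15.1 DD/day.
Total K = 44 + 30 + 75 = 149 DD.
Total duration = 149 / 15.1 = 9.868 ≈ 9.9 days.

9.9 days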